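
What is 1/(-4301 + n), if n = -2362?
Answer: -1/6663 ≈ -0.00015008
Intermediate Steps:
1/(-4301 + n) = 1/(-4301 - 2362) = 1/(-6663) = -1/6663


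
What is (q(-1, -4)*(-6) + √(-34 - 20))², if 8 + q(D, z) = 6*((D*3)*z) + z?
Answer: 129546 - 2160*I*√6 ≈ 1.2955e+5 - 5290.9*I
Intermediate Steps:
q(D, z) = -8 + z + 18*D*z (q(D, z) = -8 + (6*((D*3)*z) + z) = -8 + (6*((3*D)*z) + z) = -8 + (6*(3*D*z) + z) = -8 + (18*D*z + z) = -8 + (z + 18*D*z) = -8 + z + 18*D*z)
(q(-1, -4)*(-6) + √(-34 - 20))² = ((-8 - 4 + 18*(-1)*(-4))*(-6) + √(-34 - 20))² = ((-8 - 4 + 72)*(-6) + √(-54))² = (60*(-6) + 3*I*√6)² = (-360 + 3*I*√6)²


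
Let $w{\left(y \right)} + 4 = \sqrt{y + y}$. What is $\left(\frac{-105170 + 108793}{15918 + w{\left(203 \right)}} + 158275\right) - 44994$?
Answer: $\frac{14344518089306}{126627495} - \frac{3623 \sqrt{406}}{253254990} \approx 1.1328 \cdot 10^{5}$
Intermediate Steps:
$w{\left(y \right)} = -4 + \sqrt{2} \sqrt{y}$ ($w{\left(y \right)} = -4 + \sqrt{y + y} = -4 + \sqrt{2 y} = -4 + \sqrt{2} \sqrt{y}$)
$\left(\frac{-105170 + 108793}{15918 + w{\left(203 \right)}} + 158275\right) - 44994 = \left(\frac{-105170 + 108793}{15918 - \left(4 - \sqrt{2} \sqrt{203}\right)} + 158275\right) - 44994 = \left(\frac{3623}{15918 - \left(4 - \sqrt{406}\right)} + 158275\right) - 44994 = \left(\frac{3623}{15914 + \sqrt{406}} + 158275\right) - 44994 = \left(158275 + \frac{3623}{15914 + \sqrt{406}}\right) - 44994 = 113281 + \frac{3623}{15914 + \sqrt{406}}$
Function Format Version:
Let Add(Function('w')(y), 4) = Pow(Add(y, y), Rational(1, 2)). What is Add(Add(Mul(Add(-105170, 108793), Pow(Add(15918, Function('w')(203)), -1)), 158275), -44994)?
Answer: Add(Rational(14344518089306, 126627495), Mul(Rational(-3623, 253254990), Pow(406, Rational(1, 2)))) ≈ 1.1328e+5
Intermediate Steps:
Function('w')(y) = Add(-4, Mul(Pow(2, Rational(1, 2)), Pow(y, Rational(1, 2)))) (Function('w')(y) = Add(-4, Pow(Add(y, y), Rational(1, 2))) = Add(-4, Pow(Mul(2, y), Rational(1, 2))) = Add(-4, Mul(Pow(2, Rational(1, 2)), Pow(y, Rational(1, 2)))))
Add(Add(Mul(Add(-105170, 108793), Pow(Add(15918, Function('w')(203)), -1)), 158275), -44994) = Add(Add(Mul(Add(-105170, 108793), Pow(Add(15918, Add(-4, Mul(Pow(2, Rational(1, 2)), Pow(203, Rational(1, 2))))), -1)), 158275), -44994) = Add(Add(Mul(3623, Pow(Add(15918, Add(-4, Pow(406, Rational(1, 2)))), -1)), 158275), -44994) = Add(Add(Mul(3623, Pow(Add(15914, Pow(406, Rational(1, 2))), -1)), 158275), -44994) = Add(Add(158275, Mul(3623, Pow(Add(15914, Pow(406, Rational(1, 2))), -1))), -44994) = Add(113281, Mul(3623, Pow(Add(15914, Pow(406, Rational(1, 2))), -1)))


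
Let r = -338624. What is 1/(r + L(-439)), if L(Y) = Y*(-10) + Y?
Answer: -1/334673 ≈ -2.9880e-6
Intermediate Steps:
L(Y) = -9*Y (L(Y) = -10*Y + Y = -9*Y)
1/(r + L(-439)) = 1/(-338624 - 9*(-439)) = 1/(-338624 + 3951) = 1/(-334673) = -1/334673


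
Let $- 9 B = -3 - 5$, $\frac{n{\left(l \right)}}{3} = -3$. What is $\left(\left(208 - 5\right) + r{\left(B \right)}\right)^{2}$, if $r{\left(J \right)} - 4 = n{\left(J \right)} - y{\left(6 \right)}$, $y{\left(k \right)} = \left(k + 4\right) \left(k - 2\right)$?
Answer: $24964$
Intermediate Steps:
$y{\left(k \right)} = \left(-2 + k\right) \left(4 + k\right)$ ($y{\left(k \right)} = \left(4 + k\right) \left(-2 + k\right) = \left(-2 + k\right) \left(4 + k\right)$)
$n{\left(l \right)} = -9$ ($n{\left(l \right)} = 3 \left(-3\right) = -9$)
$B = \frac{8}{9}$ ($B = - \frac{-3 - 5}{9} = \left(- \frac{1}{9}\right) \left(-8\right) = \frac{8}{9} \approx 0.88889$)
$r{\left(J \right)} = -45$ ($r{\left(J \right)} = 4 - \left(37 + 12\right) = 4 - 49 = -45$)
$\left(\left(208 - 5\right) + r{\left(B \right)}\right)^{2} = \left(\left(208 - 5\right) - 45\right)^{2} = \left(203 - 45\right)^{2} = 158^{2} = 24964$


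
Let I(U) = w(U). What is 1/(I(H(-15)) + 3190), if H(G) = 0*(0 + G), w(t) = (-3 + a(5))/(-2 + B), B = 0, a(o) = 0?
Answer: 2/6383 ≈ 0.00031333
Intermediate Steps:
w(t) = 3/2 (w(t) = (-3 + 0)/(-2 + 0) = -3/(-2) = -3*(-1/2) = 3/2)
H(G) = 0 (H(G) = 0*G = 0)
I(U) = 3/2
1/(I(H(-15)) + 3190) = 1/(3/2 + 3190) = 1/(6383/2) = 2/6383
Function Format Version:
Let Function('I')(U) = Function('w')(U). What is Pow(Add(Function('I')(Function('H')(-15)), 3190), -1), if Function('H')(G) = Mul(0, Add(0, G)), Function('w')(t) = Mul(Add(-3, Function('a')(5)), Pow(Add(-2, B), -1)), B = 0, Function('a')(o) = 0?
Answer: Rational(2, 6383) ≈ 0.00031333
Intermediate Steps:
Function('w')(t) = Rational(3, 2) (Function('w')(t) = Mul(Add(-3, 0), Pow(Add(-2, 0), -1)) = Mul(-3, Pow(-2, -1)) = Mul(-3, Rational(-1, 2)) = Rational(3, 2))
Function('H')(G) = 0 (Function('H')(G) = Mul(0, G) = 0)
Function('I')(U) = Rational(3, 2)
Pow(Add(Function('I')(Function('H')(-15)), 3190), -1) = Pow(Add(Rational(3, 2), 3190), -1) = Pow(Rational(6383, 2), -1) = Rational(2, 6383)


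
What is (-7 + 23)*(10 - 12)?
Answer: -32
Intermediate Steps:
(-7 + 23)*(10 - 12) = 16*(-2) = -32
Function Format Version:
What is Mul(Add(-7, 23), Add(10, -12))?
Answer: -32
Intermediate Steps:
Mul(Add(-7, 23), Add(10, -12)) = Mul(16, -2) = -32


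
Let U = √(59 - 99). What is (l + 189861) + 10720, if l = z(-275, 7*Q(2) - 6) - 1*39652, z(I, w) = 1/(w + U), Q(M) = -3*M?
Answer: 47152191/293 - I*√10/1172 ≈ 1.6093e+5 - 0.0026982*I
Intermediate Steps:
U = 2*I*√10 (U = √(-40) = 2*I*√10 ≈ 6.3246*I)
z(I, w) = 1/(w + 2*I*√10)
l = -39652 + 1/(-48 + 2*I*√10) (l = 1/((7*(-3*2) - 6) + 2*I*√10) - 1*39652 = 1/((7*(-6) - 6) + 2*I*√10) - 39652 = 1/((-42 - 6) + 2*I*√10) - 39652 = 1/(-48 + 2*I*√10) - 39652 = -39652 + 1/(-48 + 2*I*√10) ≈ -39652.0 - 0.0026982*I)
(l + 189861) + 10720 = ((-11618042/293 - I*√10/1172) + 189861) + 10720 = (44011231/293 - I*√10/1172) + 10720 = 47152191/293 - I*√10/1172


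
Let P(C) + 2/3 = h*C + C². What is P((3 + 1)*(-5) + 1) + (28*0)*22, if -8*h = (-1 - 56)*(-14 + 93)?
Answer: -248023/24 ≈ -10334.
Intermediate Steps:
h = 4503/8 (h = -(-1 - 56)*(-14 + 93)/8 = -(-57)*79/8 = -⅛*(-4503) = 4503/8 ≈ 562.88)
P(C) = -⅔ + C² + 4503*C/8 (P(C) = -⅔ + (4503*C/8 + C²) = -⅔ + (C² + 4503*C/8) = -⅔ + C² + 4503*C/8)
P((3 + 1)*(-5) + 1) + (28*0)*22 = (-⅔ + ((3 + 1)*(-5) + 1)² + 4503*((3 + 1)*(-5) + 1)/8) + (28*0)*22 = (-⅔ + (4*(-5) + 1)² + 4503*(4*(-5) + 1)/8) + 0*22 = (-⅔ + (-20 + 1)² + 4503*(-20 + 1)/8) + 0 = (-⅔ + (-19)² + (4503/8)*(-19)) + 0 = (-⅔ + 361 - 85557/8) + 0 = -248023/24 + 0 = -248023/24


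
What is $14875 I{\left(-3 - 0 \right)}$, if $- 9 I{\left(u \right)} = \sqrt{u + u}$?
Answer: $- \frac{14875 i \sqrt{6}}{9} \approx - 4048.5 i$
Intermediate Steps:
$I{\left(u \right)} = - \frac{\sqrt{2} \sqrt{u}}{9}$ ($I{\left(u \right)} = - \frac{\sqrt{u + u}}{9} = - \frac{\sqrt{2 u}}{9} = - \frac{\sqrt{2} \sqrt{u}}{9}$)
$14875 I{\left(-3 - 0 \right)} = 14875 \left(- \frac{\sqrt{2} \sqrt{-3 - 0}}{9}\right) = 14875 \left(- \frac{\sqrt{2} \sqrt{-3 + 0}}{9}\right) = 14875 \left(- \frac{\sqrt{2} \sqrt{-3}}{9}\right) = 14875 \left(- \frac{\sqrt{2} i \sqrt{3}}{9}\right) = 14875 \left(- \frac{i \sqrt{6}}{9}\right) = - \frac{14875 i \sqrt{6}}{9}$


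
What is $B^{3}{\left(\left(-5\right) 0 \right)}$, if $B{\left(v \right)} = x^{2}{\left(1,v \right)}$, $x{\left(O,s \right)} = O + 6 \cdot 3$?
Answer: $47045881$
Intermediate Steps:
$x{\left(O,s \right)} = 18 + O$ ($x{\left(O,s \right)} = O + 18 = 18 + O$)
$B{\left(v \right)} = 361$ ($B{\left(v \right)} = \left(18 + 1\right)^{2} = 19^{2} = 361$)
$B^{3}{\left(\left(-5\right) 0 \right)} = 361^{3} = 47045881$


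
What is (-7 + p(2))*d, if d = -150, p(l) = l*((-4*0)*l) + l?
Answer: 750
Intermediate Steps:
p(l) = l (p(l) = l*(0*l) + l = l*0 + l = 0 + l = l)
(-7 + p(2))*d = (-7 + 2)*(-150) = -5*(-150) = 750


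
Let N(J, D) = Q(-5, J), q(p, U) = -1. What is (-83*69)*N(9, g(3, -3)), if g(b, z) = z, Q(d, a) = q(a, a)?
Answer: 5727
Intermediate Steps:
Q(d, a) = -1
N(J, D) = -1
(-83*69)*N(9, g(3, -3)) = -83*69*(-1) = -5727*(-1) = 5727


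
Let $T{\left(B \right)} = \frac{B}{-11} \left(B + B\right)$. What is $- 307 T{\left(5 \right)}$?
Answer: $\frac{15350}{11} \approx 1395.5$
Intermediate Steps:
$T{\left(B \right)} = - \frac{2 B^{2}}{11}$ ($T{\left(B \right)} = B \left(- \frac{1}{11}\right) 2 B = - \frac{B}{11} \cdot 2 B = - \frac{2 B^{2}}{11}$)
$- 307 T{\left(5 \right)} = - 307 \left(- \frac{2 \cdot 5^{2}}{11}\right) = - 307 \left(\left(- \frac{2}{11}\right) 25\right) = \left(-307\right) \left(- \frac{50}{11}\right) = \frac{15350}{11}$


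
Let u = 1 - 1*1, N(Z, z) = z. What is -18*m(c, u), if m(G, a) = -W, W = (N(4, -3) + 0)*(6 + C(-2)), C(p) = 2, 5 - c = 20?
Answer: -432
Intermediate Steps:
c = -15 (c = 5 - 1*20 = 5 - 20 = -15)
W = -24 (W = (-3 + 0)*(6 + 2) = -3*8 = -24)
u = 0 (u = 1 - 1 = 0)
m(G, a) = 24 (m(G, a) = -1*(-24) = 24)
-18*m(c, u) = -18*24 = -432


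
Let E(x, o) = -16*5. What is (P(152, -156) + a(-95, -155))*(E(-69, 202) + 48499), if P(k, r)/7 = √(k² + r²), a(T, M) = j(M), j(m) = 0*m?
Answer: 1355732*√2965 ≈ 7.3822e+7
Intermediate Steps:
j(m) = 0
a(T, M) = 0
E(x, o) = -80
P(k, r) = 7*√(k² + r²)
(P(152, -156) + a(-95, -155))*(E(-69, 202) + 48499) = (7*√(152² + (-156)²) + 0)*(-80 + 48499) = (7*√(23104 + 24336) + 0)*48419 = (7*√47440 + 0)*48419 = (7*(4*√2965) + 0)*48419 = (28*√2965 + 0)*48419 = (28*√2965)*48419 = 1355732*√2965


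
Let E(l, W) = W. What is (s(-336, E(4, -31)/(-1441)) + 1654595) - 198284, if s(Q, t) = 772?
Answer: 1457083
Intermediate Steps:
(s(-336, E(4, -31)/(-1441)) + 1654595) - 198284 = (772 + 1654595) - 198284 = 1655367 - 198284 = 1457083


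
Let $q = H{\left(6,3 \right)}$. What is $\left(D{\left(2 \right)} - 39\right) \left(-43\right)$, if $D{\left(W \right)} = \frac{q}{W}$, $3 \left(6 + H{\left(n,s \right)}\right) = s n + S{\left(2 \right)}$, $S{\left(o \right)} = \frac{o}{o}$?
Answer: $\frac{10019}{6} \approx 1669.8$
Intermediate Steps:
$S{\left(o \right)} = 1$
$H{\left(n,s \right)} = - \frac{17}{3} + \frac{n s}{3}$ ($H{\left(n,s \right)} = -6 + \frac{s n + 1}{3} = -6 + \frac{n s + 1}{3} = -6 + \frac{1 + n s}{3} = -6 + \left(\frac{1}{3} + \frac{n s}{3}\right) = - \frac{17}{3} + \frac{n s}{3}$)
$q = \frac{1}{3}$ ($q = - \frac{17}{3} + \frac{1}{3} \cdot 6 \cdot 3 = - \frac{17}{3} + 6 = \frac{1}{3} \approx 0.33333$)
$D{\left(W \right)} = \frac{1}{3 W}$
$\left(D{\left(2 \right)} - 39\right) \left(-43\right) = \left(\frac{1}{3 \cdot 2} - 39\right) \left(-43\right) = \left(\frac{1}{3} \cdot \frac{1}{2} - 39\right) \left(-43\right) = \left(\frac{1}{6} - 39\right) \left(-43\right) = \left(- \frac{233}{6}\right) \left(-43\right) = \frac{10019}{6}$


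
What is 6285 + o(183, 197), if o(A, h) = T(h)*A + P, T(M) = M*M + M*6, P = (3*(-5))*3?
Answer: 7324593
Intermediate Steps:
P = -45 (P = -15*3 = -45)
T(M) = M² + 6*M
o(A, h) = -45 + A*h*(6 + h) (o(A, h) = (h*(6 + h))*A - 45 = A*h*(6 + h) - 45 = -45 + A*h*(6 + h))
6285 + o(183, 197) = 6285 + (-45 + 183*197*(6 + 197)) = 6285 + (-45 + 183*197*203) = 6285 + (-45 + 7318353) = 6285 + 7318308 = 7324593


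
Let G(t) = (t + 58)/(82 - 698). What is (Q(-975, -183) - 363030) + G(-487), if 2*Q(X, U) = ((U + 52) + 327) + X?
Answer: -20351453/56 ≈ -3.6342e+5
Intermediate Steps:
G(t) = -29/308 - t/616 (G(t) = (58 + t)/(-616) = (58 + t)*(-1/616) = -29/308 - t/616)
Q(X, U) = 379/2 + U/2 + X/2 (Q(X, U) = (((U + 52) + 327) + X)/2 = (((52 + U) + 327) + X)/2 = ((379 + U) + X)/2 = (379 + U + X)/2 = 379/2 + U/2 + X/2)
(Q(-975, -183) - 363030) + G(-487) = ((379/2 + (½)*(-183) + (½)*(-975)) - 363030) + (-29/308 - 1/616*(-487)) = ((379/2 - 183/2 - 975/2) - 363030) + (-29/308 + 487/616) = (-779/2 - 363030) + 39/56 = -726839/2 + 39/56 = -20351453/56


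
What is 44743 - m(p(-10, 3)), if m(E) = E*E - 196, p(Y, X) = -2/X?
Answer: 404447/9 ≈ 44939.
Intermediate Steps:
m(E) = -196 + E**2 (m(E) = E**2 - 196 = -196 + E**2)
44743 - m(p(-10, 3)) = 44743 - (-196 + (-2/3)**2) = 44743 - (-196 + 4/9) = 44743 - 1*(-1760/9) = 44743 + 1760/9 = 404447/9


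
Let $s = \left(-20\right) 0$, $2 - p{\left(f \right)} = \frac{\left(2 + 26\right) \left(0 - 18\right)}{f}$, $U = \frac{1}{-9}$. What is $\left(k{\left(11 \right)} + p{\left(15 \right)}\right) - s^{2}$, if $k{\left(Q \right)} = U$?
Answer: $\frac{1597}{45} \approx 35.489$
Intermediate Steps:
$U = - \frac{1}{9} \approx -0.11111$
$k{\left(Q \right)} = - \frac{1}{9}$
$p{\left(f \right)} = 2 + \frac{504}{f}$ ($p{\left(f \right)} = 2 - \frac{\left(2 + 26\right) \left(0 - 18\right)}{f} = 2 - \frac{28 \left(-18\right)}{f} = 2 - - \frac{504}{f} = 2 + \frac{504}{f}$)
$s = 0$
$\left(k{\left(11 \right)} + p{\left(15 \right)}\right) - s^{2} = \left(- \frac{1}{9} + \left(2 + \frac{504}{15}\right)\right) - 0^{2} = \left(- \frac{1}{9} + \left(2 + 504 \cdot \frac{1}{15}\right)\right) - 0 = \left(- \frac{1}{9} + \left(2 + \frac{168}{5}\right)\right) + 0 = \left(- \frac{1}{9} + \frac{178}{5}\right) + 0 = \frac{1597}{45} + 0 = \frac{1597}{45}$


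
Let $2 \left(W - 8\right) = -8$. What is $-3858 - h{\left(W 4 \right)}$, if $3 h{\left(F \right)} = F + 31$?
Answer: $- \frac{11621}{3} \approx -3873.7$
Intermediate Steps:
$W = 4$ ($W = 8 + \frac{1}{2} \left(-8\right) = 8 - 4 = 4$)
$h{\left(F \right)} = \frac{31}{3} + \frac{F}{3}$ ($h{\left(F \right)} = \frac{F + 31}{3} = \frac{31 + F}{3} = \frac{31}{3} + \frac{F}{3}$)
$-3858 - h{\left(W 4 \right)} = -3858 - \left(\frac{31}{3} + \frac{4 \cdot 4}{3}\right) = -3858 - \left(\frac{31}{3} + \frac{1}{3} \cdot 16\right) = -3858 - \left(\frac{31}{3} + \frac{16}{3}\right) = -3858 - \frac{47}{3} = - \frac{11621}{3}$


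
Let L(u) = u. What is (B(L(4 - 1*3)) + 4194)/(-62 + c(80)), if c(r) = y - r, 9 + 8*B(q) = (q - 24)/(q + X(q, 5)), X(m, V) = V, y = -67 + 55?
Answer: -201235/7392 ≈ -27.223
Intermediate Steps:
y = -12
B(q) = -9/8 + (-24 + q)/(8*(5 + q)) (B(q) = -9/8 + ((q - 24)/(q + 5))/8 = -9/8 + ((-24 + q)/(5 + q))/8 = -9/8 + (-24 + q)/(8*(5 + q)))
c(r) = -12 - r
(B(L(4 - 1*3)) + 4194)/(-62 + c(80)) = ((-69/8 - (4 - 1*3))/(5 + (4 - 1*3)) + 4194)/(-62 + (-12 - 1*80)) = ((-69/8 - (4 - 3))/(5 + (4 - 3)) + 4194)/(-62 + (-12 - 80)) = ((-69/8 - 1*1)/(5 + 1) + 4194)/(-62 - 92) = ((-69/8 - 1)/6 + 4194)/(-154) = ((⅙)*(-77/8) + 4194)*(-1/154) = (-77/48 + 4194)*(-1/154) = (201235/48)*(-1/154) = -201235/7392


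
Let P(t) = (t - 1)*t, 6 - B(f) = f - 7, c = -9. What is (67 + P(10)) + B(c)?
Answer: 179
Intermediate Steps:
B(f) = 13 - f (B(f) = 6 - (f - 7) = 6 - (-7 + f) = 6 + (7 - f) = 13 - f)
P(t) = t*(-1 + t) (P(t) = (-1 + t)*t = t*(-1 + t))
(67 + P(10)) + B(c) = (67 + 10*(-1 + 10)) + (13 - 1*(-9)) = (67 + 10*9) + (13 + 9) = (67 + 90) + 22 = 157 + 22 = 179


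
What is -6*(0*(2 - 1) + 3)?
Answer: -18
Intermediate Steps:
-6*(0*(2 - 1) + 3) = -6*(0*1 + 3) = -6*(0 + 3) = -6*3 = -18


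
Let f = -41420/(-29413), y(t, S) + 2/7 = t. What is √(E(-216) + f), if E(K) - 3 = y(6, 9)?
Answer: √429104227503/205891 ≈ 3.1816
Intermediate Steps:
y(t, S) = -2/7 + t
E(K) = 61/7 (E(K) = 3 + (-2/7 + 6) = 3 + 40/7 = 61/7)
f = 41420/29413 (f = -41420*(-1/29413) = 41420/29413 ≈ 1.4082)
√(E(-216) + f) = √(61/7 + 41420/29413) = √(2084133/205891) = √429104227503/205891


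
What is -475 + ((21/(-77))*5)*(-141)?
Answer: -3110/11 ≈ -282.73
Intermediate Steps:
-475 + ((21/(-77))*5)*(-141) = -475 + ((21*(-1/77))*5)*(-141) = -475 - 3/11*5*(-141) = -475 - 15/11*(-141) = -475 + 2115/11 = -3110/11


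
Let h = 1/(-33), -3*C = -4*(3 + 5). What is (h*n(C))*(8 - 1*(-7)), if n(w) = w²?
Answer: -5120/99 ≈ -51.717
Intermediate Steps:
C = 32/3 (C = -(-4)*(3 + 5)/3 = -(-4)*8/3 = -⅓*(-32) = 32/3 ≈ 10.667)
h = -1/33 ≈ -0.030303
(h*n(C))*(8 - 1*(-7)) = (-(32/3)²/33)*(8 - 1*(-7)) = (-1/33*1024/9)*(8 + 7) = -1024/297*15 = -5120/99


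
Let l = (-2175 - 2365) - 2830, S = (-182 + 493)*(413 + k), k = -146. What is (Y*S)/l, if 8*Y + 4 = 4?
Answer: 0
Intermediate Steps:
Y = 0 (Y = -1/2 + (1/8)*4 = -1/2 + 1/2 = 0)
S = 83037 (S = (-182 + 493)*(413 - 146) = 311*267 = 83037)
l = -7370 (l = -4540 - 2830 = -7370)
(Y*S)/l = (0*83037)/(-7370) = 0*(-1/7370) = 0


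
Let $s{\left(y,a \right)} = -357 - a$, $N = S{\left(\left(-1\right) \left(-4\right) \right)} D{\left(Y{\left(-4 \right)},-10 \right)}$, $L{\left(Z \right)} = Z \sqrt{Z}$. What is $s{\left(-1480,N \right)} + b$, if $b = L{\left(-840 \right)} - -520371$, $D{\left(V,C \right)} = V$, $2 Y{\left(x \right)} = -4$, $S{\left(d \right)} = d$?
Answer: $520022 - 1680 i \sqrt{210} \approx 5.2002 \cdot 10^{5} - 24346.0 i$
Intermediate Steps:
$Y{\left(x \right)} = -2$ ($Y{\left(x \right)} = \frac{1}{2} \left(-4\right) = -2$)
$L{\left(Z \right)} = Z^{\frac{3}{2}}$
$N = -8$ ($N = \left(-1\right) \left(-4\right) \left(-2\right) = 4 \left(-2\right) = -8$)
$b = 520371 - 1680 i \sqrt{210}$ ($b = \left(-840\right)^{\frac{3}{2}} - -520371 = - 1680 i \sqrt{210} + 520371 = 520371 - 1680 i \sqrt{210} \approx 5.2037 \cdot 10^{5} - 24346.0 i$)
$s{\left(-1480,N \right)} + b = \left(-357 - -8\right) + \left(520371 - 1680 i \sqrt{210}\right) = \left(-357 + 8\right) + \left(520371 - 1680 i \sqrt{210}\right) = -349 + \left(520371 - 1680 i \sqrt{210}\right) = 520022 - 1680 i \sqrt{210}$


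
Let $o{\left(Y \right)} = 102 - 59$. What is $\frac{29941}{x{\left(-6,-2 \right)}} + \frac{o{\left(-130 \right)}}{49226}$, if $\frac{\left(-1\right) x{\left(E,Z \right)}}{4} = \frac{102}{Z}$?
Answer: $\frac{736942219}{5021052} \approx 146.77$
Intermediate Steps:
$o{\left(Y \right)} = 43$ ($o{\left(Y \right)} = 102 - 59 = 43$)
$x{\left(E,Z \right)} = - \frac{408}{Z}$ ($x{\left(E,Z \right)} = - 4 \frac{102}{Z} = - \frac{408}{Z}$)
$\frac{29941}{x{\left(-6,-2 \right)}} + \frac{o{\left(-130 \right)}}{49226} = \frac{29941}{\left(-408\right) \frac{1}{-2}} + \frac{43}{49226} = \frac{29941}{\left(-408\right) \left(- \frac{1}{2}\right)} + 43 \cdot \frac{1}{49226} = \frac{29941}{204} + \frac{43}{49226} = \frac{736942219}{5021052}$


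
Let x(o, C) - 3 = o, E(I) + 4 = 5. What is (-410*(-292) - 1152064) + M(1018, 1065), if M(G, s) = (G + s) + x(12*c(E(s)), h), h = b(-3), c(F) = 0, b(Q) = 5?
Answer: -1030258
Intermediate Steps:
E(I) = 1 (E(I) = -4 + 5 = 1)
h = 5
x(o, C) = 3 + o
M(G, s) = 3 + G + s (M(G, s) = (G + s) + (3 + 12*0) = (G + s) + (3 + 0) = (G + s) + 3 = 3 + G + s)
(-410*(-292) - 1152064) + M(1018, 1065) = (-410*(-292) - 1152064) + (3 + 1018 + 1065) = (119720 - 1152064) + 2086 = -1032344 + 2086 = -1030258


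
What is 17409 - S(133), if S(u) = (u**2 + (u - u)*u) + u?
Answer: -413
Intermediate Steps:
S(u) = u + u**2 (S(u) = (u**2 + 0*u) + u = (u**2 + 0) + u = u**2 + u = u + u**2)
17409 - S(133) = 17409 - 133*(1 + 133) = 17409 - 133*134 = 17409 - 1*17822 = 17409 - 17822 = -413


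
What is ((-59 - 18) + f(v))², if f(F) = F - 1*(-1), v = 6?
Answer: 4900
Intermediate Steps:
f(F) = 1 + F (f(F) = F + 1 = 1 + F)
((-59 - 18) + f(v))² = ((-59 - 18) + (1 + 6))² = (-77 + 7)² = (-70)² = 4900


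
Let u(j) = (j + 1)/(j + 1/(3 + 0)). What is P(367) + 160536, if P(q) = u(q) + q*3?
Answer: 89062539/551 ≈ 1.6164e+5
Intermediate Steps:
u(j) = (1 + j)/(⅓ + j) (u(j) = (1 + j)/(j + 1/3) = (1 + j)/(j + ⅓) = (1 + j)/(⅓ + j))
P(q) = 3*q + 3*(1 + q)/(1 + 3*q) (P(q) = 3*(1 + q)/(1 + 3*q) + q*3 = 3*(1 + q)/(1 + 3*q) + 3*q = 3*q + 3*(1 + q)/(1 + 3*q))
P(367) + 160536 = 3*(1 + 2*367 + 3*367²)/(1 + 3*367) + 160536 = 3*(1 + 734 + 3*134689)/(1 + 1101) + 160536 = 3*(1 + 734 + 404067)/1102 + 160536 = 3*(1/1102)*404802 + 160536 = 607203/551 + 160536 = 89062539/551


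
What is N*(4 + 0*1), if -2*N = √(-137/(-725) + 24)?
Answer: -2*√508573/145 ≈ -9.8365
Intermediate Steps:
N = -√508573/290 (N = -√(-137/(-725) + 24)/2 = -√(-137*(-1/725) + 24)/2 = -√(137/725 + 24)/2 = -√508573/290 ≈ -2.4591)
N*(4 + 0*1) = (-√508573/290)*(4 + 0*1) = (-√508573/290)*(4 + 0) = -√508573/290*4 = -2*√508573/145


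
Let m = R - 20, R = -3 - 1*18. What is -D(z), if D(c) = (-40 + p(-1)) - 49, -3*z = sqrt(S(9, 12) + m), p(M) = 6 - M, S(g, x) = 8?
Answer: 82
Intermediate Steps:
R = -21 (R = -3 - 18 = -21)
m = -41 (m = -21 - 20 = -41)
z = -I*sqrt(33)/3 (z = -sqrt(8 - 41)/3 = -I*sqrt(33)/3 ≈ -1.9149*I)
D(c) = -82 (D(c) = (-40 + (6 - 1*(-1))) - 49 = (-40 + (6 + 1)) - 49 = (-40 + 7) - 49 = -33 - 49 = -82)
-D(z) = -1*(-82) = 82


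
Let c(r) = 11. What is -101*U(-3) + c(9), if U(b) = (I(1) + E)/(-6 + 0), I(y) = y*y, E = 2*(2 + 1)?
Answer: 773/6 ≈ 128.83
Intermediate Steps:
E = 6 (E = 2*3 = 6)
I(y) = y**2
U(b) = -7/6 (U(b) = (1**2 + 6)/(-6 + 0) = (1 + 6)/(-6) = 7*(-1/6) = -7/6)
-101*U(-3) + c(9) = -101*(-7/6) + 11 = 707/6 + 11 = 773/6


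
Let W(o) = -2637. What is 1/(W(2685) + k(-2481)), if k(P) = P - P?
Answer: -1/2637 ≈ -0.00037922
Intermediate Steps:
k(P) = 0
1/(W(2685) + k(-2481)) = 1/(-2637 + 0) = 1/(-2637) = -1/2637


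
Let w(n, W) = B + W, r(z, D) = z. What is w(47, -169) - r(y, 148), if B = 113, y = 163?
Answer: -219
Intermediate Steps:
w(n, W) = 113 + W
w(47, -169) - r(y, 148) = (113 - 169) - 1*163 = -56 - 163 = -219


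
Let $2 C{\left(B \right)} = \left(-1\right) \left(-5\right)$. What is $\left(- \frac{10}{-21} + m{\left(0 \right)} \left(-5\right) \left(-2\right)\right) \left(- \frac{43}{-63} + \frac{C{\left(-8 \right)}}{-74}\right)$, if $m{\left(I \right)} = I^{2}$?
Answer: $\frac{30245}{97902} \approx 0.30893$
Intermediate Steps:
$C{\left(B \right)} = \frac{5}{2}$ ($C{\left(B \right)} = \frac{\left(-1\right) \left(-5\right)}{2} = \frac{1}{2} \cdot 5 = \frac{5}{2}$)
$\left(- \frac{10}{-21} + m{\left(0 \right)} \left(-5\right) \left(-2\right)\right) \left(- \frac{43}{-63} + \frac{C{\left(-8 \right)}}{-74}\right) = \left(- \frac{10}{-21} + 0^{2} \left(-5\right) \left(-2\right)\right) \left(- \frac{43}{-63} + \frac{5}{2 \left(-74\right)}\right) = \left(\left(-10\right) \left(- \frac{1}{21}\right) + 0 \left(-5\right) \left(-2\right)\right) \left(\left(-43\right) \left(- \frac{1}{63}\right) + \frac{5}{2} \left(- \frac{1}{74}\right)\right) = \left(\frac{10}{21} + 0 \left(-2\right)\right) \left(\frac{43}{63} - \frac{5}{148}\right) = \left(\frac{10}{21} + 0\right) \frac{6049}{9324} = \frac{10}{21} \cdot \frac{6049}{9324} = \frac{30245}{97902}$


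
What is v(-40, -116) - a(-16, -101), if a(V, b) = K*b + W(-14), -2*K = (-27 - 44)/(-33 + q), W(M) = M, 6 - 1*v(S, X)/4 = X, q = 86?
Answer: 60383/106 ≈ 569.65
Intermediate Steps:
v(S, X) = 24 - 4*X
K = 71/106 (K = -(-27 - 44)/(2*(-33 + 86)) = -(-71)/(2*53) = -1/2*(-71/53) = 71/106 ≈ 0.66981)
a(V, b) = -14 + 71*b/106 (a(V, b) = 71*b/106 - 14 = -14 + 71*b/106)
v(-40, -116) - a(-16, -101) = (24 - 4*(-116)) - (-14 + (71/106)*(-101)) = (24 + 464) - (-14 - 7171/106) = 488 - 1*(-8655/106) = 488 + 8655/106 = 60383/106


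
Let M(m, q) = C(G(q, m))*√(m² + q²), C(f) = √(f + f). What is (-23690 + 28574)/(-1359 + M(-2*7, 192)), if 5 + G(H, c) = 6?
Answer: -6637356/1772761 - 9768*√18530/1772761 ≈ -4.4941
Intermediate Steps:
G(H, c) = 1 (G(H, c) = -5 + 6 = 1)
C(f) = √2*√f (C(f) = √(2*f) = √2*√f)
M(m, q) = √2*√(m² + q²) (M(m, q) = (√2*√1)*√(m² + q²) = (√2*1)*√(m² + q²) = √2*√(m² + q²))
(-23690 + 28574)/(-1359 + M(-2*7, 192)) = (-23690 + 28574)/(-1359 + √(2*(-2*7)² + 2*192²)) = 4884/(-1359 + √(2*(-14)² + 2*36864)) = 4884/(-1359 + √(2*196 + 73728)) = 4884/(-1359 + √(392 + 73728)) = 4884/(-1359 + √74120) = 4884/(-1359 + 2*√18530)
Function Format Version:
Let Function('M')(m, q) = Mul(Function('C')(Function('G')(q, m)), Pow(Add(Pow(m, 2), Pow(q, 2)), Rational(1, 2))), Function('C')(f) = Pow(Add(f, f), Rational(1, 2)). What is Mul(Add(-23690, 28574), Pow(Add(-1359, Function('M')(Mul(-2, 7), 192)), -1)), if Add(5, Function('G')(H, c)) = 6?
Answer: Add(Rational(-6637356, 1772761), Mul(Rational(-9768, 1772761), Pow(18530, Rational(1, 2)))) ≈ -4.4941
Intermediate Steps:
Function('G')(H, c) = 1 (Function('G')(H, c) = Add(-5, 6) = 1)
Function('C')(f) = Mul(Pow(2, Rational(1, 2)), Pow(f, Rational(1, 2))) (Function('C')(f) = Pow(Mul(2, f), Rational(1, 2)) = Mul(Pow(2, Rational(1, 2)), Pow(f, Rational(1, 2))))
Function('M')(m, q) = Mul(Pow(2, Rational(1, 2)), Pow(Add(Pow(m, 2), Pow(q, 2)), Rational(1, 2))) (Function('M')(m, q) = Mul(Mul(Pow(2, Rational(1, 2)), Pow(1, Rational(1, 2))), Pow(Add(Pow(m, 2), Pow(q, 2)), Rational(1, 2))) = Mul(Mul(Pow(2, Rational(1, 2)), 1), Pow(Add(Pow(m, 2), Pow(q, 2)), Rational(1, 2))) = Mul(Pow(2, Rational(1, 2)), Pow(Add(Pow(m, 2), Pow(q, 2)), Rational(1, 2))))
Mul(Add(-23690, 28574), Pow(Add(-1359, Function('M')(Mul(-2, 7), 192)), -1)) = Mul(Add(-23690, 28574), Pow(Add(-1359, Pow(Add(Mul(2, Pow(Mul(-2, 7), 2)), Mul(2, Pow(192, 2))), Rational(1, 2))), -1)) = Mul(4884, Pow(Add(-1359, Pow(Add(Mul(2, Pow(-14, 2)), Mul(2, 36864)), Rational(1, 2))), -1)) = Mul(4884, Pow(Add(-1359, Pow(Add(Mul(2, 196), 73728), Rational(1, 2))), -1)) = Mul(4884, Pow(Add(-1359, Pow(Add(392, 73728), Rational(1, 2))), -1)) = Mul(4884, Pow(Add(-1359, Pow(74120, Rational(1, 2))), -1)) = Mul(4884, Pow(Add(-1359, Mul(2, Pow(18530, Rational(1, 2)))), -1))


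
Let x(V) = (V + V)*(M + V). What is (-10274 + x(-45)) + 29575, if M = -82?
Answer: 30731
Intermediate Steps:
x(V) = 2*V*(-82 + V) (x(V) = (V + V)*(-82 + V) = (2*V)*(-82 + V) = 2*V*(-82 + V))
(-10274 + x(-45)) + 29575 = (-10274 + 2*(-45)*(-82 - 45)) + 29575 = (-10274 + 2*(-45)*(-127)) + 29575 = (-10274 + 11430) + 29575 = 1156 + 29575 = 30731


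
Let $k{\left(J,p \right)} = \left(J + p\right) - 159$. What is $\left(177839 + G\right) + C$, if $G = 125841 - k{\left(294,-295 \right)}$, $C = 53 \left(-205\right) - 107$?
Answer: $292868$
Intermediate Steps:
$C = -10972$ ($C = -10865 - 107 = -10972$)
$k{\left(J,p \right)} = -159 + J + p$
$G = 126001$ ($G = 125841 - \left(-159 + 294 - 295\right) = 125841 - -160 = 125841 + 160 = 126001$)
$\left(177839 + G\right) + C = \left(177839 + 126001\right) - 10972 = 303840 - 10972 = 292868$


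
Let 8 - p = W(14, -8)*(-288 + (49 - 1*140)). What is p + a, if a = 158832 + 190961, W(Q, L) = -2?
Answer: 349043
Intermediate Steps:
p = -750 (p = 8 - (-2)*(-288 + (49 - 1*140)) = 8 - (-2)*(-288 + (49 - 140)) = 8 - (-2)*(-288 - 91) = 8 - (-2)*(-379) = 8 - 1*758 = 8 - 758 = -750)
a = 349793
p + a = -750 + 349793 = 349043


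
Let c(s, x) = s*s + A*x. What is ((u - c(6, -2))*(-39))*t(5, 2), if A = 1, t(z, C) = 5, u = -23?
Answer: 11115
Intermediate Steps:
c(s, x) = x + s² (c(s, x) = s*s + 1*x = s² + x = x + s²)
((u - c(6, -2))*(-39))*t(5, 2) = ((-23 - (-2 + 6²))*(-39))*5 = ((-23 - (-2 + 36))*(-39))*5 = ((-23 - 1*34)*(-39))*5 = ((-23 - 34)*(-39))*5 = -57*(-39)*5 = 2223*5 = 11115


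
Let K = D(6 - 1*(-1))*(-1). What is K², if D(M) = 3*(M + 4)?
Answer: 1089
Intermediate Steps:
D(M) = 12 + 3*M (D(M) = 3*(4 + M) = 12 + 3*M)
K = -33 (K = (12 + 3*(6 - 1*(-1)))*(-1) = (12 + 3*(6 + 1))*(-1) = (12 + 3*7)*(-1) = (12 + 21)*(-1) = 33*(-1) = -33)
K² = (-33)² = 1089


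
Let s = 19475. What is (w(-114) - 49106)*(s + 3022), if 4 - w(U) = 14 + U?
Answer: -1102397994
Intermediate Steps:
w(U) = -10 - U (w(U) = 4 - (14 + U) = 4 + (-14 - U) = -10 - U)
(w(-114) - 49106)*(s + 3022) = ((-10 - 1*(-114)) - 49106)*(19475 + 3022) = ((-10 + 114) - 49106)*22497 = (104 - 49106)*22497 = -49002*22497 = -1102397994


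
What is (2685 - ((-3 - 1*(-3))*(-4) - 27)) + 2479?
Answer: 5191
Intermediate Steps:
(2685 - ((-3 - 1*(-3))*(-4) - 27)) + 2479 = (2685 - ((-3 + 3)*(-4) - 27)) + 2479 = (2685 - (0*(-4) - 27)) + 2479 = (2685 - (0 - 27)) + 2479 = (2685 - 1*(-27)) + 2479 = (2685 + 27) + 2479 = 2712 + 2479 = 5191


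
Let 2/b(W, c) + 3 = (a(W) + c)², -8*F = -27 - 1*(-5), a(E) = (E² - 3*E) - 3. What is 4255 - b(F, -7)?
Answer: 121152103/28473 ≈ 4255.0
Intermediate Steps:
a(E) = -3 + E² - 3*E
F = 11/4 (F = -(-27 - 1*(-5))/8 = -(-27 + 5)/8 = -⅛*(-22) = 11/4 ≈ 2.7500)
b(W, c) = 2/(-3 + (-3 + c + W² - 3*W)²) (b(W, c) = 2/(-3 + ((-3 + W² - 3*W) + c)²) = 2/(-3 + (-3 + c + W² - 3*W)²))
4255 - b(F, -7) = 4255 - 2/(-3 + (-3 - 7 + (11/4)² - 3*11/4)²) = 4255 - 2/(-3 + (-3 - 7 + 121/16 - 33/4)²) = 4255 - 2/(-3 + (-171/16)²) = 4255 - 2/(-3 + 29241/256) = 4255 - 2/28473/256 = 4255 - 2*256/28473 = 4255 - 1*512/28473 = 4255 - 512/28473 = 121152103/28473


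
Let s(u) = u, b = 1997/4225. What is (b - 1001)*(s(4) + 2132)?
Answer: -9029359008/4225 ≈ -2.1371e+6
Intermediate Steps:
b = 1997/4225 (b = 1997*(1/4225) = 1997/4225 ≈ 0.47266)
(b - 1001)*(s(4) + 2132) = (1997/4225 - 1001)*(4 + 2132) = -4227228/4225*2136 = -9029359008/4225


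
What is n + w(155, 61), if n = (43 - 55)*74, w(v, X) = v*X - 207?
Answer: 8360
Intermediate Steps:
w(v, X) = -207 + X*v (w(v, X) = X*v - 207 = -207 + X*v)
n = -888 (n = -12*74 = -888)
n + w(155, 61) = -888 + (-207 + 61*155) = -888 + (-207 + 9455) = -888 + 9248 = 8360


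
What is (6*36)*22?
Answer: 4752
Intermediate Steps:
(6*36)*22 = 216*22 = 4752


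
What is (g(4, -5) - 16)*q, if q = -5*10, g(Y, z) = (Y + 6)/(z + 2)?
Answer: 2900/3 ≈ 966.67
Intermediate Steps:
g(Y, z) = (6 + Y)/(2 + z)
q = -50
(g(4, -5) - 16)*q = ((6 + 4)/(2 - 5) - 16)*(-50) = (10/(-3) - 16)*(-50) = (-1/3*10 - 16)*(-50) = (-10/3 - 16)*(-50) = -58/3*(-50) = 2900/3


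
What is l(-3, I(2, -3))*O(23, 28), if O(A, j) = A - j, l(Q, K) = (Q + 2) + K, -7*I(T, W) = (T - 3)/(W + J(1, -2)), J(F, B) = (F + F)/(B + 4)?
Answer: 75/14 ≈ 5.3571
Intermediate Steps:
J(F, B) = 2*F/(4 + B) (J(F, B) = (2*F)/(4 + B) = 2*F/(4 + B))
I(T, W) = -(-3 + T)/(7*(1 + W)) (I(T, W) = -(T - 3)/(7*(W + 2*1/(4 - 2))) = -(-3 + T)/(7*(W + 2*1/2)) = -(-3 + T)/(7*(W + 2*1*(½))) = -(-3 + T)/(7*(W + 1)) = -(-3 + T)/(7*(1 + W)))
l(Q, K) = 2 + K + Q (l(Q, K) = (2 + Q) + K = 2 + K + Q)
l(-3, I(2, -3))*O(23, 28) = (2 + (3 - 1*2)/(7*(1 - 3)) - 3)*(23 - 1*28) = (2 + (⅐)*(3 - 2)/(-2) - 3)*(23 - 28) = (2 + (⅐)*(-½)*1 - 3)*(-5) = (2 - 1/14 - 3)*(-5) = -15/14*(-5) = 75/14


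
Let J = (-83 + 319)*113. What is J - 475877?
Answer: -449209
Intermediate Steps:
J = 26668 (J = 236*113 = 26668)
J - 475877 = 26668 - 475877 = -449209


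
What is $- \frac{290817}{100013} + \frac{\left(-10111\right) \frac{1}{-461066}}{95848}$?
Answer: $- \frac{12851857710980413}{4419799896101584} \approx -2.9078$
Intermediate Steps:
$- \frac{290817}{100013} + \frac{\left(-10111\right) \frac{1}{-461066}}{95848} = \left(-290817\right) \frac{1}{100013} + \left(-10111\right) \left(- \frac{1}{461066}\right) \frac{1}{95848} = - \frac{290817}{100013} + \frac{10111}{461066} \cdot \frac{1}{95848} = - \frac{290817}{100013} + \frac{10111}{44192253968} = - \frac{12851857710980413}{4419799896101584}$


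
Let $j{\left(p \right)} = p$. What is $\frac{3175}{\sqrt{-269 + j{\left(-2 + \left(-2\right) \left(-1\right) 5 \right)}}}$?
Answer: $- \frac{3175 i \sqrt{29}}{87} \approx - 196.53 i$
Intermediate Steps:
$\frac{3175}{\sqrt{-269 + j{\left(-2 + \left(-2\right) \left(-1\right) 5 \right)}}} = \frac{3175}{\sqrt{-269 - \left(2 - \left(-2\right) \left(-1\right) 5\right)}} = \frac{3175}{\sqrt{-269 + \left(-2 + 2 \cdot 5\right)}} = \frac{3175}{\sqrt{-269 + \left(-2 + 10\right)}} = \frac{3175}{\sqrt{-269 + 8}} = \frac{3175}{\sqrt{-261}} = \frac{3175}{3 i \sqrt{29}} = 3175 \left(- \frac{i \sqrt{29}}{87}\right) = - \frac{3175 i \sqrt{29}}{87}$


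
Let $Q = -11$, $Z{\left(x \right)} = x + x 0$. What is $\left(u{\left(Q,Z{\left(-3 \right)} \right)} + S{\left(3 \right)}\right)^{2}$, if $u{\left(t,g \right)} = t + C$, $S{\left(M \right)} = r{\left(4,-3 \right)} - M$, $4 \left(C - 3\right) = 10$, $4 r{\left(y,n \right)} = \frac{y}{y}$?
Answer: $\frac{1089}{16} \approx 68.063$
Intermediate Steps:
$r{\left(y,n \right)} = \frac{1}{4}$ ($r{\left(y,n \right)} = \frac{y \frac{1}{y}}{4} = \frac{1}{4} \cdot 1 = \frac{1}{4}$)
$Z{\left(x \right)} = x$ ($Z{\left(x \right)} = x + 0 = x$)
$C = \frac{11}{2}$ ($C = 3 + \frac{1}{4} \cdot 10 = 3 + \frac{5}{2} = \frac{11}{2} \approx 5.5$)
$S{\left(M \right)} = \frac{1}{4} - M$
$u{\left(t,g \right)} = \frac{11}{2} + t$ ($u{\left(t,g \right)} = t + \frac{11}{2} = \frac{11}{2} + t$)
$\left(u{\left(Q,Z{\left(-3 \right)} \right)} + S{\left(3 \right)}\right)^{2} = \left(\left(\frac{11}{2} - 11\right) + \left(\frac{1}{4} - 3\right)\right)^{2} = \left(- \frac{11}{2} + \left(\frac{1}{4} - 3\right)\right)^{2} = \left(- \frac{11}{2} - \frac{11}{4}\right)^{2} = \left(- \frac{33}{4}\right)^{2} = \frac{1089}{16}$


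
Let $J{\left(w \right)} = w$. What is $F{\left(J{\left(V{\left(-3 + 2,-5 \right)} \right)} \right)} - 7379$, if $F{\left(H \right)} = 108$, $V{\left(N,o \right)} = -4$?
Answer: $-7271$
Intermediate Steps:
$F{\left(J{\left(V{\left(-3 + 2,-5 \right)} \right)} \right)} - 7379 = 108 - 7379 = -7271$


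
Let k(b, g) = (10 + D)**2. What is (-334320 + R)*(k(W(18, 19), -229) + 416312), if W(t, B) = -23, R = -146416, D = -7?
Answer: -200140492256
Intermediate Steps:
k(b, g) = 9 (k(b, g) = (10 - 7)**2 = 3**2 = 9)
(-334320 + R)*(k(W(18, 19), -229) + 416312) = (-334320 - 146416)*(9 + 416312) = -480736*416321 = -200140492256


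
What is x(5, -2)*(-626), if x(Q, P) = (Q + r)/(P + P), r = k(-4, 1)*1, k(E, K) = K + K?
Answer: 2191/2 ≈ 1095.5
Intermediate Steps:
k(E, K) = 2*K
r = 2 (r = (2*1)*1 = 2*1 = 2)
x(Q, P) = (2 + Q)/(2*P) (x(Q, P) = (Q + 2)/(P + P) = (2 + Q)/((2*P)) = (2 + Q)*(1/(2*P)) = (2 + Q)/(2*P))
x(5, -2)*(-626) = ((1/2)*(2 + 5)/(-2))*(-626) = ((1/2)*(-1/2)*7)*(-626) = -7/4*(-626) = 2191/2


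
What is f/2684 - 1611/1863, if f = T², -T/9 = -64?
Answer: 17049299/138897 ≈ 122.75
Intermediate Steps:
T = 576 (T = -9*(-64) = 576)
f = 331776 (f = 576² = 331776)
f/2684 - 1611/1863 = 331776/2684 - 1611/1863 = 331776*(1/2684) - 1611*1/1863 = 82944/671 - 179/207 = 17049299/138897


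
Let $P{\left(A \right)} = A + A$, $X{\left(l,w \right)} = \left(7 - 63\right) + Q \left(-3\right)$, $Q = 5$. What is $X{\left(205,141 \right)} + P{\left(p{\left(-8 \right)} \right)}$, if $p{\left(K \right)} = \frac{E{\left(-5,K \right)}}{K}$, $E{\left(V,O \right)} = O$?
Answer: $-69$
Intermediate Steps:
$X{\left(l,w \right)} = -71$ ($X{\left(l,w \right)} = \left(7 - 63\right) + 5 \left(-3\right) = -56 - 15 = -71$)
$p{\left(K \right)} = 1$ ($p{\left(K \right)} = \frac{K}{K} = 1$)
$P{\left(A \right)} = 2 A$
$X{\left(205,141 \right)} + P{\left(p{\left(-8 \right)} \right)} = -71 + 2 \cdot 1 = -71 + 2 = -69$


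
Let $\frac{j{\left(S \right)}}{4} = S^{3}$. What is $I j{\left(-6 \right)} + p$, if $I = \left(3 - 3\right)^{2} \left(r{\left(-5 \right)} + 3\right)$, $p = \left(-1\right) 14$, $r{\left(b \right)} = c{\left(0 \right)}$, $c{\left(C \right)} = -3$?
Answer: $-14$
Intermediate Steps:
$r{\left(b \right)} = -3$
$j{\left(S \right)} = 4 S^{3}$
$p = -14$
$I = 0$ ($I = \left(3 - 3\right)^{2} \left(-3 + 3\right) = 0^{2} \cdot 0 = 0 \cdot 0 = 0$)
$I j{\left(-6 \right)} + p = 0 \cdot 4 \left(-6\right)^{3} - 14 = 0 \cdot 4 \left(-216\right) - 14 = 0 \left(-864\right) - 14 = 0 - 14 = -14$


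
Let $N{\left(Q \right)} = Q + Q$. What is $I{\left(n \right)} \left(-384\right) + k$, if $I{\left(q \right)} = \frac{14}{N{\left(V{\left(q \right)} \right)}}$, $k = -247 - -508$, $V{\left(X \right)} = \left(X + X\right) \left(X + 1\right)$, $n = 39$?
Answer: $\frac{16909}{65} \approx 260.14$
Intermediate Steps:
$V{\left(X \right)} = 2 X \left(1 + X\right)$
$k = 261$ ($k = -247 + 508 = 261$)
$N{\left(Q \right)} = 2 Q$
$I{\left(q \right)} = \frac{7}{2 q \left(1 + q\right)}$ ($I{\left(q \right)} = \frac{14}{2 \cdot 2 q \left(1 + q\right)} = \frac{14}{4 q \left(1 + q\right)} = 14 \frac{1}{4 q \left(1 + q\right)} = \frac{7}{2 q \left(1 + q\right)}$)
$I{\left(n \right)} \left(-384\right) + k = \frac{7}{2 \cdot 39 \left(1 + 39\right)} \left(-384\right) + 261 = \frac{7}{2} \cdot \frac{1}{39} \cdot \frac{1}{40} \left(-384\right) + 261 = \frac{7}{3120} \left(-384\right) + 261 = - \frac{56}{65} + 261 = \frac{16909}{65}$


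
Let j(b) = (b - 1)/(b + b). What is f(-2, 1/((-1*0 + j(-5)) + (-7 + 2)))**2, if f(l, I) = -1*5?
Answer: 25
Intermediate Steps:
j(b) = (-1 + b)/(2*b) (j(b) = (-1 + b)/((2*b)) = (-1 + b)*(1/(2*b)) = (-1 + b)/(2*b))
f(l, I) = -5
f(-2, 1/((-1*0 + j(-5)) + (-7 + 2)))**2 = (-5)**2 = 25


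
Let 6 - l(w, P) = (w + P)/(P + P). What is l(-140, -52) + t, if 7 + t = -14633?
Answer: -190266/13 ≈ -14636.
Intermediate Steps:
l(w, P) = 6 - (P + w)/(2*P) (l(w, P) = 6 - (w + P)/(P + P) = 6 - (P + w)/(2*P))
t = -14640 (t = -7 - 14633 = -14640)
l(-140, -52) + t = (½)*(-1*(-140) + 11*(-52))/(-52) - 14640 = (½)*(-1/52)*(140 - 572) - 14640 = (½)*(-1/52)*(-432) - 14640 = 54/13 - 14640 = -190266/13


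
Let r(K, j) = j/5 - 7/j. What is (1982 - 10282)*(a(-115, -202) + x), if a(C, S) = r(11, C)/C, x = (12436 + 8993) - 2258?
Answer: -84174985516/529 ≈ -1.5912e+8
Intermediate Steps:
x = 19171 (x = 21429 - 2258 = 19171)
r(K, j) = -7/j + j/5 (r(K, j) = j*(1/5) - 7/j = j/5 - 7/j = -7/j + j/5)
a(C, S) = (-7/C + C/5)/C
(1982 - 10282)*(a(-115, -202) + x) = (1982 - 10282)*((1/5 - 7/(-115)**2) + 19171) = -8300*((1/5 - 7*1/13225) + 19171) = -8300*((1/5 - 7/13225) + 19171) = -8300*(2638/13225 + 19171) = -8300*253539113/13225 = -84174985516/529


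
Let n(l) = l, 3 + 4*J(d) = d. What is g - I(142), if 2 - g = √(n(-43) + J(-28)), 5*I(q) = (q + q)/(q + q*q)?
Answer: 1428/715 - I*√203/2 ≈ 1.9972 - 7.1239*I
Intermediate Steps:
J(d) = -¾ + d/4
I(q) = 2*q/(5*(q + q²)) (I(q) = ((q + q)/(q + q*q))/5 = ((2*q)/(q + q²))/5 = (2*q/(q + q²))/5 = 2*q/(5*(q + q²)))
g = 2 - I*√203/2 (g = 2 - √(-43 + (-¾ + (¼)*(-28))) = 2 - √(-43 + (-¾ - 7)) = 2 - √(-43 - 31/4) = 2 - √(-203/4) = 2 - I*√203/2 ≈ 2.0 - 7.1239*I)
g - I(142) = (2 - I*√203/2) - 2/(5*(1 + 142)) = (2 - I*√203/2) - 2/(5*143) = (2 - I*√203/2) - 1*2/715 = (2 - I*√203/2) - 2/715 = 1428/715 - I*√203/2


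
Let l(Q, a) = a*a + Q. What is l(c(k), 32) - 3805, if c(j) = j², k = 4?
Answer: -2765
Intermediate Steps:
l(Q, a) = Q + a² (l(Q, a) = a² + Q = Q + a²)
l(c(k), 32) - 3805 = (4² + 32²) - 3805 = (16 + 1024) - 3805 = 1040 - 3805 = -2765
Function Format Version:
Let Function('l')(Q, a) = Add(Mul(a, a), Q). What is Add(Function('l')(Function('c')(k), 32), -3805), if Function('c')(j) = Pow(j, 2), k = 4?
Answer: -2765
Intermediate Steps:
Function('l')(Q, a) = Add(Q, Pow(a, 2)) (Function('l')(Q, a) = Add(Pow(a, 2), Q) = Add(Q, Pow(a, 2)))
Add(Function('l')(Function('c')(k), 32), -3805) = Add(Add(Pow(4, 2), Pow(32, 2)), -3805) = Add(Add(16, 1024), -3805) = Add(1040, -3805) = -2765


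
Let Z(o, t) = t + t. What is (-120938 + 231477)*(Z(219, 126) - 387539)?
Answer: -42810317693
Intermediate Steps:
Z(o, t) = 2*t
(-120938 + 231477)*(Z(219, 126) - 387539) = (-120938 + 231477)*(2*126 - 387539) = 110539*(252 - 387539) = 110539*(-387287) = -42810317693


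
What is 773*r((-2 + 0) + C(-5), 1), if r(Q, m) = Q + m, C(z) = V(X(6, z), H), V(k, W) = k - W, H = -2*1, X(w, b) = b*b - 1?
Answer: 19325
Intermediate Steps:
X(w, b) = -1 + b**2 (X(w, b) = b**2 - 1 = -1 + b**2)
H = -2
C(z) = 1 + z**2 (C(z) = (-1 + z**2) - 1*(-2) = (-1 + z**2) + 2 = 1 + z**2)
773*r((-2 + 0) + C(-5), 1) = 773*(((-2 + 0) + (1 + (-5)**2)) + 1) = 773*((-2 + (1 + 25)) + 1) = 773*((-2 + 26) + 1) = 773*(24 + 1) = 773*25 = 19325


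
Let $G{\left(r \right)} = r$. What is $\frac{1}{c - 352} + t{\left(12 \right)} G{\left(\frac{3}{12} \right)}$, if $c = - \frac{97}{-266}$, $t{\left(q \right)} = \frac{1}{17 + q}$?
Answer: $\frac{62679}{10850060} \approx 0.0057768$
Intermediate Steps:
$c = \frac{97}{266}$ ($c = \left(-97\right) \left(- \frac{1}{266}\right) = \frac{97}{266} \approx 0.36466$)
$\frac{1}{c - 352} + t{\left(12 \right)} G{\left(\frac{3}{12} \right)} = \frac{1}{\frac{97}{266} - 352} + \frac{3 \cdot \frac{1}{12}}{17 + 12} = \frac{1}{- \frac{93535}{266}} + \frac{3 \cdot \frac{1}{12}}{29} = - \frac{266}{93535} + \frac{1}{29} \cdot \frac{1}{4} = - \frac{266}{93535} + \frac{1}{116} = \frac{62679}{10850060}$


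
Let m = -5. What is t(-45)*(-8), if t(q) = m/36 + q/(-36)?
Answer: -80/9 ≈ -8.8889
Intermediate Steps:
t(q) = -5/36 - q/36 (t(q) = -5/36 + q/(-36) = -5*1/36 + q*(-1/36) = -5/36 - q/36)
t(-45)*(-8) = (-5/36 - 1/36*(-45))*(-8) = (-5/36 + 5/4)*(-8) = (10/9)*(-8) = -80/9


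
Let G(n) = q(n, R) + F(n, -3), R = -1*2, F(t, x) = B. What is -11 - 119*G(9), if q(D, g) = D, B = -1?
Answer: -963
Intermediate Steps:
F(t, x) = -1
R = -2
G(n) = -1 + n (G(n) = n - 1 = -1 + n)
-11 - 119*G(9) = -11 - 119*(-1 + 9) = -11 - 119*8 = -11 - 952 = -963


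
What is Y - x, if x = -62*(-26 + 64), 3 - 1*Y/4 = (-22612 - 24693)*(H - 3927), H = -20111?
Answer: -4548467992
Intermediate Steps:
Y = -4548470348 (Y = 12 - 4*(-22612 - 24693)*(-20111 - 3927) = 12 - (-189220)*(-24038) = 12 - 4*1137117590 = 12 - 4548470360 = -4548470348)
x = -2356 (x = -62*38 = -2356)
Y - x = -4548470348 - 1*(-2356) = -4548470348 + 2356 = -4548467992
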